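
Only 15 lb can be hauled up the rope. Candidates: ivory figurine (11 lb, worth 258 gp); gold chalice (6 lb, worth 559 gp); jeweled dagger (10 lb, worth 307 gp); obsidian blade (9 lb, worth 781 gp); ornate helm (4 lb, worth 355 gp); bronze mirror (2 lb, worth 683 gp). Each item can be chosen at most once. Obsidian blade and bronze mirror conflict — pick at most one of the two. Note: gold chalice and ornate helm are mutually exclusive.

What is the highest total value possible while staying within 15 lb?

1340

Density check — bronze mirror 341.50, gold chalice 93.17, ornate helm 88.75 are the best per lb.
Gold chalice + obsidian blade uses 15 of the 15 lb and totals 1340.
Nothing else feasible within 15 lb beats 1340.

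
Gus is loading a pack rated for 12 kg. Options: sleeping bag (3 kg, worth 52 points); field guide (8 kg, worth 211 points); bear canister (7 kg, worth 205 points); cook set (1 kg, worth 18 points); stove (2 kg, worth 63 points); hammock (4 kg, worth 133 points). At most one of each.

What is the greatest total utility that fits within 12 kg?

356

The ratio heuristic lands on sleeping bag + cook set + stove + hammock (266) but leaves 2 kg idle.
Replace sleeping bag and stove with bear canister: the trade gains 90 net, giving 356 at 12 kg.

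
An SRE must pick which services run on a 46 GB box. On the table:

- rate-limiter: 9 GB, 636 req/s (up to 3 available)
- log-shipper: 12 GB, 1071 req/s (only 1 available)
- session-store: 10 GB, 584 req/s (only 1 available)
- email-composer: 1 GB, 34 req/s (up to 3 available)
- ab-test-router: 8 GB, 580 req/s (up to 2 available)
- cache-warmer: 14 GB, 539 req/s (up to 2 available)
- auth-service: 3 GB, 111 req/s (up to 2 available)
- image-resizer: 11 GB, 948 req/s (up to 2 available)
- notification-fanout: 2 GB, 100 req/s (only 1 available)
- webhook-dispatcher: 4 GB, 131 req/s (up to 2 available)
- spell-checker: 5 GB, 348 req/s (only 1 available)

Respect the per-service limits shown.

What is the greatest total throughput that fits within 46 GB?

A density-first pass picks log-shipper + 2×email-composer + ab-test-router + 2×image-resizer + notification-fanout — 3715 at 46 GB.
Replace email-composer and ab-test-router with rate-limiter: the trade gains 22 net, giving 3737 at 46 GB.

3737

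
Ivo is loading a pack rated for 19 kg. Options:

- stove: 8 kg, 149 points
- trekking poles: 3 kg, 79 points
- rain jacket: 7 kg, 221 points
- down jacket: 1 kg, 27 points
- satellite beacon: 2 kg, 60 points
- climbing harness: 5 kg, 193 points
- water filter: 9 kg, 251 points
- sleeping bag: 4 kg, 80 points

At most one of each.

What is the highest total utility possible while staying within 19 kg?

583

Density check — climbing harness 38.60, rain jacket 31.57, satellite beacon 30.00 are the best per kg.
Taking the top-ratio items first gives trekking poles + rain jacket + down jacket + satellite beacon + climbing harness for 580 (18 kg).
The 8 kg tied up in rain jacket and down jacket is better spent on water filter — total rises to 583 (19 kg).
An exhaustive check of the 256 subsets confirms 583.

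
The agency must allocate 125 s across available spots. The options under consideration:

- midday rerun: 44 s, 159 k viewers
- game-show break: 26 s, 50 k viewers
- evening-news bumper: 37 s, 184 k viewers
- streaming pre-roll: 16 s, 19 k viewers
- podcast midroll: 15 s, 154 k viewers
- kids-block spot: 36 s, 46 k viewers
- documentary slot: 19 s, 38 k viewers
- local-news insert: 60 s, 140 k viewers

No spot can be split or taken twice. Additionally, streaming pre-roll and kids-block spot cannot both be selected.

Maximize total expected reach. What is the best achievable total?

Taking the top-ratio spots first gives midday rerun + evening-news bumper + podcast midroll + documentary slot for 535 (115 s).
Replace documentary slot with game-show break: the trade gains 12 net, giving 547 at 122 s.
Runner-up midday rerun + evening-news bumper + podcast midroll + documentary slot tops out at 535.

547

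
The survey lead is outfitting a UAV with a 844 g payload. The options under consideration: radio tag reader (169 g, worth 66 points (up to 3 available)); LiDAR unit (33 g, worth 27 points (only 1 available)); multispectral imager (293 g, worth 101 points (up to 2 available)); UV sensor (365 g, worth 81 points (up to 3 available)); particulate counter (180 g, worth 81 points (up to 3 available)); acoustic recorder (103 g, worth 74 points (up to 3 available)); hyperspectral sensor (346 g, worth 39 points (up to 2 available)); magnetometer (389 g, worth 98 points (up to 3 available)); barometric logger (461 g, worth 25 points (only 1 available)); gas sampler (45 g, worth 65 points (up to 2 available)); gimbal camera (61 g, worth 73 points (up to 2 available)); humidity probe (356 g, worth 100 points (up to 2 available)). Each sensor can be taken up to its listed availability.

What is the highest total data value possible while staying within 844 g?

Filling by ratio: LiDAR unit + particulate counter + 3×acoustic recorder + 2×gas sampler + 2×gimbal camera for 606, with 110 g left unused.
Dropping acoustic recorder frees 103 g; slotting in particulate counter (180 g) lifts the total to 613 at 811 g.

613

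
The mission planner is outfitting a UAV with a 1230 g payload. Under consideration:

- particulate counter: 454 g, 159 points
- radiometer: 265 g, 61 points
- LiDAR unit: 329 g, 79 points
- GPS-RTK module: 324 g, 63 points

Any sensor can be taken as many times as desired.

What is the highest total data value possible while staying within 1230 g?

379

The ratio ordering already packs tightly: 2×particulate counter + radiometer, 1173 g, 379.
Nothing else within 1230 g beats 379.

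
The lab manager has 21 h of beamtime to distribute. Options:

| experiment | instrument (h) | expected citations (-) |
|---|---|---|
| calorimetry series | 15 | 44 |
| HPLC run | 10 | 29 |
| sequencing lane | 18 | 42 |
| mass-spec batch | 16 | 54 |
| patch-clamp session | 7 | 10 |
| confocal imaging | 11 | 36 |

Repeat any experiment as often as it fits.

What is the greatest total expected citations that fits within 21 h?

65

Density check — mass-spec batch 3.38, confocal imaging 3.27, calorimetry series 2.93 are the best per h.
A density-first pass picks mass-spec batch — 54 at 16 h.
Replace mass-spec batch with HPLC run + confocal imaging: the trade gains 11 net, giving 65 at 21 h.
That's the maximum — no swap from here does better than 65.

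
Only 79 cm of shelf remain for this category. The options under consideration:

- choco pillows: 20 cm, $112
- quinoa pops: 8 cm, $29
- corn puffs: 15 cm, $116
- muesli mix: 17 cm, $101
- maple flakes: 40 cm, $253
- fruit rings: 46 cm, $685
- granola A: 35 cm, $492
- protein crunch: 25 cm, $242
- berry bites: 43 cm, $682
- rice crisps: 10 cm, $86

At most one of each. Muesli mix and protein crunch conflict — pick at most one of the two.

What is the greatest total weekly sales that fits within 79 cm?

Granola A + berry bites uses 78 of the 79 cm and totals 1174.
An exhaustive check of the 1024 subsets confirms 1174.

1174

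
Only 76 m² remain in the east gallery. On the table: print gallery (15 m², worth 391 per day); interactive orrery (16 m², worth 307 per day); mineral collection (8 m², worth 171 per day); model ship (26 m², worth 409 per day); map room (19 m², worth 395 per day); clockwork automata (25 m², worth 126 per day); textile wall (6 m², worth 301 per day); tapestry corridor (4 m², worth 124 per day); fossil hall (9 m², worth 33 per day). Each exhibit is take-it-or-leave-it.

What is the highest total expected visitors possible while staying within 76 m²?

1703

Filling by ratio: print gallery + interactive orrery + mineral collection + map room + textile wall + tapestry corridor for 1689, with 8 m² left unused.
The 19 m² tied up in map room is better spent on model ship — total rises to 1703 (75 m²).
Runner-up print gallery + interactive orrery + mineral collection + map room + textile wall + tapestry corridor tops out at 1689.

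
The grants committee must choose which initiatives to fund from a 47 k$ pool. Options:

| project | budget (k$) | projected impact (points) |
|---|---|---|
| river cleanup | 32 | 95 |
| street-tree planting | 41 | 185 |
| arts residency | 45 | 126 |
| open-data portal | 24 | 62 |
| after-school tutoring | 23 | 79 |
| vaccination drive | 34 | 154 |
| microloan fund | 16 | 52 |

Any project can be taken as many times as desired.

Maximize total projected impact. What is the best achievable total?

185

A density-first pass picks vaccination drive — 154 at 34 k$.
The 34 k$ tied up in vaccination drive is better spent on street-tree planting — total rises to 185 (41 k$).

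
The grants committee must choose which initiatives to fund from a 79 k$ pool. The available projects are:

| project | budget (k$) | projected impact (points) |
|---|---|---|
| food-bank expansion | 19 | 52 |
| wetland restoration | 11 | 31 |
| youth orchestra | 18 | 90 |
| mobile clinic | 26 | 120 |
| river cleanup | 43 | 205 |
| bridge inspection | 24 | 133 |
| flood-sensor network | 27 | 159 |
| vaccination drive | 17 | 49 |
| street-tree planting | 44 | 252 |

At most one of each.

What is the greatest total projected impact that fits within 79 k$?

416

The ratio heuristic lands on flood-sensor network + street-tree planting (411) but leaves 8 k$ idle.
Dropping flood-sensor network frees 27 k$; slotting in wetland restoration + bridge inspection (35 k$) lifts the total to 416 at 79 k$.
No other feasible combination exceeds 416.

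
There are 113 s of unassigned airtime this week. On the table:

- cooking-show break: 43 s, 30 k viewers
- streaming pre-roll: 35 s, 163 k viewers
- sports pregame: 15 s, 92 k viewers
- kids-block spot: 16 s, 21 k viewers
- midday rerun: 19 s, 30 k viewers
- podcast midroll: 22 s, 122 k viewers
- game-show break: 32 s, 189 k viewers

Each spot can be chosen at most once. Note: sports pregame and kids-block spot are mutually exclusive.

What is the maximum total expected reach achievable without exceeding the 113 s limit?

566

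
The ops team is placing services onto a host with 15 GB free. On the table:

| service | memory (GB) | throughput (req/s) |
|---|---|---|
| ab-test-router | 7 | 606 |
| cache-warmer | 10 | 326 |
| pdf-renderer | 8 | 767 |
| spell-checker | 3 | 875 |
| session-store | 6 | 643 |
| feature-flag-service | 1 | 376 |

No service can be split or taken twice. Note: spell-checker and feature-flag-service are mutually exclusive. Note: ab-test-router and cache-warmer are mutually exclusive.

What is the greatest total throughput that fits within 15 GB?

1786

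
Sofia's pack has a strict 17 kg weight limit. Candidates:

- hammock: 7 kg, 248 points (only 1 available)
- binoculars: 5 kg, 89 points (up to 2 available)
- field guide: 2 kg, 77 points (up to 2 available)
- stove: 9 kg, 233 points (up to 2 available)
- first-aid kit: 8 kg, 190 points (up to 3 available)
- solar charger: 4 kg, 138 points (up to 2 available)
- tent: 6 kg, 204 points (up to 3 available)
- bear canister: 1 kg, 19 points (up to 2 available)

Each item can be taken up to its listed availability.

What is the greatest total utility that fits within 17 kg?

By utility per kg: field guide 38.50, hammock 35.43, solar charger 34.50, tent 34.00 lead.
Taking the top-ratio items first gives hammock + 2×field guide + solar charger + 2×bear canister for 578 (17 kg).
Dropping solar charger and 2×bear canister frees 6 kg; slotting in tent (6 kg) lifts the total to 606 at 17 kg.
Nothing else within 17 kg beats 606.

606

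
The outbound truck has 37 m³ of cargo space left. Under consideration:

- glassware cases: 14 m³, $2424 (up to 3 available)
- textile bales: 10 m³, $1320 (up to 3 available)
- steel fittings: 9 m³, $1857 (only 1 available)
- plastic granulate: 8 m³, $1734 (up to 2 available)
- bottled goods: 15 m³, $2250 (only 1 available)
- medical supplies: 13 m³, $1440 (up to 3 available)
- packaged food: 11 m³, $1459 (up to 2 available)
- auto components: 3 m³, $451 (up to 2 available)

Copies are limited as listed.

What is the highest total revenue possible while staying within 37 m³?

Ranking by ratio (revenue/m³): plastic granulate 216.75, steel fittings 206.33, glassware cases 173.14.
Filling by ratio: steel fittings + 2×plastic granulate + 2×auto components for 6227, with 6 m³ left unused.
The 8 m³ tied up in plastic granulate is better spent on glassware cases — total rises to 6917 (37 m³).
No other feasible combination exceeds 6917.

6917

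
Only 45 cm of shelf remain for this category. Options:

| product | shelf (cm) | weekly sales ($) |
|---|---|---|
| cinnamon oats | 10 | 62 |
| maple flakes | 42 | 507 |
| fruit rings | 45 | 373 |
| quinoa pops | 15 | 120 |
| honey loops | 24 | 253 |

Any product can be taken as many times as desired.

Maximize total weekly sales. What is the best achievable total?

Density check — maple flakes 12.07, honey loops 10.54, fruit rings 8.29 are the best per cm.
Best packing: maple flakes — 42 cm, 507 total.
Nothing else within 45 cm beats 507.

507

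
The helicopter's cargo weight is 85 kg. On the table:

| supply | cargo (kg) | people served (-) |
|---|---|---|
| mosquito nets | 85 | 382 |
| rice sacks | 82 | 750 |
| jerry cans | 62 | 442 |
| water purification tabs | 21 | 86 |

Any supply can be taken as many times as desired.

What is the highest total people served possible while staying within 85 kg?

750

Density check — rice sacks 9.15, jerry cans 7.13, mosquito nets 4.49 are the best per kg.
The ratio ordering already packs tightly: rice sacks, 82 kg, 750.
No other feasible combination exceeds 750.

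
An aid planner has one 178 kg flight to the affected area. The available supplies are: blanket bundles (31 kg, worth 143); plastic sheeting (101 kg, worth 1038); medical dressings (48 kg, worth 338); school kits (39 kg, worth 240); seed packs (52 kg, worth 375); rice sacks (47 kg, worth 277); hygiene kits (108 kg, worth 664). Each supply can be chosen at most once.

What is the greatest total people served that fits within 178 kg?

Density check — plastic sheeting 10.28, seed packs 7.21, medical dressings 7.04, school kits 6.15 are the best per kg.
A density-first pass picks plastic sheeting + seed packs — 1413 at 153 kg.
Dropping seed packs frees 52 kg; slotting in blanket bundles + school kits (70 kg) lifts the total to 1421 at 171 kg.

1421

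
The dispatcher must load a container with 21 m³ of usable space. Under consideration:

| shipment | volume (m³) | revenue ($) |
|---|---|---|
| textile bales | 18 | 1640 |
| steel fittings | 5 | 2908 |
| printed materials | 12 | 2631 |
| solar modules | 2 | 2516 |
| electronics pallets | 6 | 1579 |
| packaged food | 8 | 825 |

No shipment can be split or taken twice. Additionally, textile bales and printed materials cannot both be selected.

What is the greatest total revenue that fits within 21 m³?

8055

A density-first pass picks steel fittings + solar modules + electronics pallets + packaged food — 7828 at 21 m³.
Replace electronics pallets and packaged food with printed materials: the trade gains 227 net, giving 8055 at 19 m³.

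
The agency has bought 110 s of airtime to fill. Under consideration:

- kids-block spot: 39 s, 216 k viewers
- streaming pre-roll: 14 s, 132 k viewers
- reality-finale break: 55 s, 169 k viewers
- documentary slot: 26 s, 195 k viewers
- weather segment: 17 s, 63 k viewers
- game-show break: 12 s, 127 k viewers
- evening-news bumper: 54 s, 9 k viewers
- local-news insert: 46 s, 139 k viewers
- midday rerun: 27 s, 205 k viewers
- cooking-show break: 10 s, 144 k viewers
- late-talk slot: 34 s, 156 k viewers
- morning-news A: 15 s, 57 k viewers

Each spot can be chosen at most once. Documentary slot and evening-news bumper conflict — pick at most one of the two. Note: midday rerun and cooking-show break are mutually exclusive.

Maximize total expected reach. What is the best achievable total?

814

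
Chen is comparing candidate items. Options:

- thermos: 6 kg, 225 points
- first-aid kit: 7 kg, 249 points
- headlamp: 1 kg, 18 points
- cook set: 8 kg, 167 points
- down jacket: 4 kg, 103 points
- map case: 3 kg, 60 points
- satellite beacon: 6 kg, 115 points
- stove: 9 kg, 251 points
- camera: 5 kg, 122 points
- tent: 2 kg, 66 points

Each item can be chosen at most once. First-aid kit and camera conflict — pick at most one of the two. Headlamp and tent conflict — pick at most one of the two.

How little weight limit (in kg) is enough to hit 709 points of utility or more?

Need the lightest bundle worth ≥ 709.
thermos + first-aid kit + stove: 725 utility at 22 kg.
Any bundle with less than 22 kg falls short of 709.

22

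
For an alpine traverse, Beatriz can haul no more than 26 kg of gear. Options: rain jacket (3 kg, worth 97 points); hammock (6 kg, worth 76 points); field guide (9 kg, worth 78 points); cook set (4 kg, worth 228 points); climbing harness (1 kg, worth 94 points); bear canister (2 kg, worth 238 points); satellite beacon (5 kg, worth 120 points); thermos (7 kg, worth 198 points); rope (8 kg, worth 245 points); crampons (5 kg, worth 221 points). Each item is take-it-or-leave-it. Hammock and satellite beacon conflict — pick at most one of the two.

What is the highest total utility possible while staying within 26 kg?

Filling by ratio: rain jacket + cook set + climbing harness + bear canister + rope + crampons for 1123, with 3 kg left unused.
Dropping rain jacket frees 3 kg; slotting in satellite beacon (5 kg) lifts the total to 1146 at 25 kg.
The spare 1 kg is too small for any remaining item, and no feasible exchange beats 1146.

1146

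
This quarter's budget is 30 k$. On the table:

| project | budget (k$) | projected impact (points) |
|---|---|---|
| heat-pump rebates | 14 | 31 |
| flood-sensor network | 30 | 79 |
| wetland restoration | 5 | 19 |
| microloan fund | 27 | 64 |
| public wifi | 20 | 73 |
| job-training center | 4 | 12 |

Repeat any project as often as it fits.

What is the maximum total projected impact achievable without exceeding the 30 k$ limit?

114

Taking 6×wetland restoration: 30 k$ used, 114 in projected impact.
That's the maximum — no swap from here does better than 114.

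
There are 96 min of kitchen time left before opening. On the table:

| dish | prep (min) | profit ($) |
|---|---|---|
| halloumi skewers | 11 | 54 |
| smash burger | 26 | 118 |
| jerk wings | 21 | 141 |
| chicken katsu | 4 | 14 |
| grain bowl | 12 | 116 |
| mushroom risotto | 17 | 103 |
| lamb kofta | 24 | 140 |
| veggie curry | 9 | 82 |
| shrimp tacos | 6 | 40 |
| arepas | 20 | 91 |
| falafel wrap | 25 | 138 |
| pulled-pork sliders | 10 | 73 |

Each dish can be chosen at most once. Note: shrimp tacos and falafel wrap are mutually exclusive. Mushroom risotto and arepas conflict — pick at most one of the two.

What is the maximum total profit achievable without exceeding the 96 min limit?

A density-first pass picks halloumi skewers + jerk wings + chicken katsu + grain bowl + mushroom risotto + veggie curry + shrimp tacos + pulled-pork sliders — 623 at 90 min.
The 21 min tied up in halloumi skewers and chicken katsu and shrimp tacos is better spent on lamb kofta — total rises to 655 (93 min).
No other feasible combination exceeds 655.

655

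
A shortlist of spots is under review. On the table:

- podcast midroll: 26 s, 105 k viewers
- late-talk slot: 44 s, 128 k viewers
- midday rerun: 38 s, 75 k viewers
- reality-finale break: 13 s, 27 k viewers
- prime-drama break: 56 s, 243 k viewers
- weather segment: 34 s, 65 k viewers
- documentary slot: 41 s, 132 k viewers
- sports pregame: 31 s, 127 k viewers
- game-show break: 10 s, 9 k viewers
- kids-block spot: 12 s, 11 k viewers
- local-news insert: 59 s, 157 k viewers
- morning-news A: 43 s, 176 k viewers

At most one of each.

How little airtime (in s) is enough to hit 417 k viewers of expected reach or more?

99

Minimise s subject to total expected reach ≥ 417.
prime-drama break + morning-news A reaches 419 using 99 s.
No combination under 99 s hits 417.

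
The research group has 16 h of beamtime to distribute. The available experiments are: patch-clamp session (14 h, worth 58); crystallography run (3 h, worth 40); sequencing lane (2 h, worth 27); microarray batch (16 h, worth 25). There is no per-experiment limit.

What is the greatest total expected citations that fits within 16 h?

By expected citations per h: sequencing lane 13.50, crystallography run 13.33, patch-clamp session 4.14 lead.
Taking 8×sequencing lane: 16 h used, 216 in expected citations.

216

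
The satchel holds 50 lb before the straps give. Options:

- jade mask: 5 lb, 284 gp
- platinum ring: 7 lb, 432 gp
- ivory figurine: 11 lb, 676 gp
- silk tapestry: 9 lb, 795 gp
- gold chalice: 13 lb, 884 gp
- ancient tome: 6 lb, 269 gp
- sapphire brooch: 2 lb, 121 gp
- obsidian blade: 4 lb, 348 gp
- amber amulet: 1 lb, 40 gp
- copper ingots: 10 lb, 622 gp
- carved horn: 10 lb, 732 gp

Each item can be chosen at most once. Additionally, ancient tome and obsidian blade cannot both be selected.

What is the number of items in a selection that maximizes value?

Best achievable value is 3596.
For example jade mask + platinum ring + silk tapestry + gold chalice + sapphire brooch + obsidian blade + carved horn achieves it, using 50 lb.
All optima have 7 items.

7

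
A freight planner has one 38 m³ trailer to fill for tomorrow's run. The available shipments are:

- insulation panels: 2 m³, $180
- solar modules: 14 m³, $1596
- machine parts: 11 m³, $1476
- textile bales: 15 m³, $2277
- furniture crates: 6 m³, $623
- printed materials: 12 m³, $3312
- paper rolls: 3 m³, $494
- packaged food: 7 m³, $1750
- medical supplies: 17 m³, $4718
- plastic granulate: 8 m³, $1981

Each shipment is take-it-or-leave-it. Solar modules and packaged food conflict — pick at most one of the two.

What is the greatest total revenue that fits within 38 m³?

10011

A density-first pass picks insulation panels + printed materials + packaged food + medical supplies — 9960 at 38 m³.
Dropping insulation panels and packaged food frees 9 m³; slotting in plastic granulate (8 m³) lifts the total to 10011 at 37 m³.
Next best is insulation panels + printed materials + packaged food + medical supplies at 9960 (38 m³) — short by 51.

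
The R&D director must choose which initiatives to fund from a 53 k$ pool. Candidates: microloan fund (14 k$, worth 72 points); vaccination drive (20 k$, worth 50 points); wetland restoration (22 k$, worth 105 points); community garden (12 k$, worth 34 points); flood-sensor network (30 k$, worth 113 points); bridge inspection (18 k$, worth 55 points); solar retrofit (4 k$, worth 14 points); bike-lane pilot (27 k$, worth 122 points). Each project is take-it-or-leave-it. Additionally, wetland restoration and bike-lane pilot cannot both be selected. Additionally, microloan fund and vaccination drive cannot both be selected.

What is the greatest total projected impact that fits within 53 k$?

228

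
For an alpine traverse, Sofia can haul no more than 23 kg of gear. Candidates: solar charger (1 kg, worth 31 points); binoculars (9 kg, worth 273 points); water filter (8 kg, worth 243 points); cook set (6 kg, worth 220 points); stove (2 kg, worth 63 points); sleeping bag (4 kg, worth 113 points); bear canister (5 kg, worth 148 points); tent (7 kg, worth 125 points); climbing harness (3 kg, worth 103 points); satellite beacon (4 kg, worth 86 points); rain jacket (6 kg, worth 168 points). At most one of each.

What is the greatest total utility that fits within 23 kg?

745

Taking the top-ratio items first gives solar charger + water filter + cook set + stove + climbing harness for 660 (20 kg).
Dropping stove frees 2 kg; slotting in bear canister (5 kg) lifts the total to 745 at 23 kg.
An exhaustive check of the 2048 subsets confirms 745.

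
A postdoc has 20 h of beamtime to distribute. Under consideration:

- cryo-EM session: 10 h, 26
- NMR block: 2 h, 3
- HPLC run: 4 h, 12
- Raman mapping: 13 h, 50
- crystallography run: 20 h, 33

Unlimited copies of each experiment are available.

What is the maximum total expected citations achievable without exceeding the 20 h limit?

By expected citations per h: Raman mapping 3.85, HPLC run 3.00, cryo-EM session 2.60 lead.
Taking NMR block + HPLC run + Raman mapping: 19 h used, 65 in expected citations.

65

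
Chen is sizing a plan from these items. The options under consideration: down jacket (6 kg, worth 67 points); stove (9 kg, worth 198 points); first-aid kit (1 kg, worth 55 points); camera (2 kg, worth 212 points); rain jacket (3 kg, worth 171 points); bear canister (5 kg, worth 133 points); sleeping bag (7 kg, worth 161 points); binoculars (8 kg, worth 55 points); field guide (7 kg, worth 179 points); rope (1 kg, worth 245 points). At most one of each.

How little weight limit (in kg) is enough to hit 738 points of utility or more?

11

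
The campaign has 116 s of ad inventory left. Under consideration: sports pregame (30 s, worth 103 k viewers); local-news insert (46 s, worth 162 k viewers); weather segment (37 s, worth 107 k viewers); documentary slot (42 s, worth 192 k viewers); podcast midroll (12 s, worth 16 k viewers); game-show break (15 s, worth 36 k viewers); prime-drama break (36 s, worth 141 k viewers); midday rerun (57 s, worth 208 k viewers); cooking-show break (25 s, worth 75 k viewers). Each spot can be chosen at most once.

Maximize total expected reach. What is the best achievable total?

440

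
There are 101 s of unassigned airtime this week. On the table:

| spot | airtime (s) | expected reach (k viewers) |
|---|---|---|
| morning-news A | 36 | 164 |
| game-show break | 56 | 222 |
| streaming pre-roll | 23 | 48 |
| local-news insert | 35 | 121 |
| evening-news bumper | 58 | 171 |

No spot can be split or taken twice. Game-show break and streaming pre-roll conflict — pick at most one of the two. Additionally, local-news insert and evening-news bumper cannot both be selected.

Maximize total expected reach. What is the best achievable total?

386

Ranking by ratio (expected reach/s): morning-news A 4.56, game-show break 3.96, local-news insert 3.46, evening-news bumper 2.95.
Morning-news A + game-show break uses 92 of the 101 s and totals 386.
The closest alternative, game-show break + local-news insert, reaches only 343.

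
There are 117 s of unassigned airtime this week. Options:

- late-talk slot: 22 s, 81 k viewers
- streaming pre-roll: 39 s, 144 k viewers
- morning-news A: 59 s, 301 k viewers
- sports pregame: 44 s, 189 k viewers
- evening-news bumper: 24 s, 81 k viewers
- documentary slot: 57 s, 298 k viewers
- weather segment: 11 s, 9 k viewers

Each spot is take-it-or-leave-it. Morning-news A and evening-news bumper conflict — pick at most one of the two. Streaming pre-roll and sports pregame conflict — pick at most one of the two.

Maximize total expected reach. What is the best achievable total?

Best packing: morning-news A + documentary slot — 116 s, 599 total.
The closest alternative, morning-news A + sports pregame + weather segment, reaches only 499.

599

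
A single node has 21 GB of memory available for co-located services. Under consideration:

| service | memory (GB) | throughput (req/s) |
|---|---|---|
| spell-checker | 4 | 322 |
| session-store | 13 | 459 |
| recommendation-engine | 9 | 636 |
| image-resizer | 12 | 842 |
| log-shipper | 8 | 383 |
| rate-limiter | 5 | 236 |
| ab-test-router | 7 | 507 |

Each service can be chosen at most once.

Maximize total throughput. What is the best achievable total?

1478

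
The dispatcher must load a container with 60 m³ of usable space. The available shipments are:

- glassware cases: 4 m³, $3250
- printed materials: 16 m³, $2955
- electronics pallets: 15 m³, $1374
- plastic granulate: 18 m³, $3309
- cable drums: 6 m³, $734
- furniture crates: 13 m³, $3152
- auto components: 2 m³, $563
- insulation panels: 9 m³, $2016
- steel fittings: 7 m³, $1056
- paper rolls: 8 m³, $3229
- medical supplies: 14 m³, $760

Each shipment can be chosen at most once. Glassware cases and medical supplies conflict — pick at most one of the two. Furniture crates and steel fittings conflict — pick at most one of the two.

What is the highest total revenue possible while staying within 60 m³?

Glassware cases + plastic granulate + cable drums + furniture crates + auto components + insulation panels + paper rolls uses 60 of the 60 m³ and totals 16253.
That's the maximum — no feasible swap from here does better than 16253.

16253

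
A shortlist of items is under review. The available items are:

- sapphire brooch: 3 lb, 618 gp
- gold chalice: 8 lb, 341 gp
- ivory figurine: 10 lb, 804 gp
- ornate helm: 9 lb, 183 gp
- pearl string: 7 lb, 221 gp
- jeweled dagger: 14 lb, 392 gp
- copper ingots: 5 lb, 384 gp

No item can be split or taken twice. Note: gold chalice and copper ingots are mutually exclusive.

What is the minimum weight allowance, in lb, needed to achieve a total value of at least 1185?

13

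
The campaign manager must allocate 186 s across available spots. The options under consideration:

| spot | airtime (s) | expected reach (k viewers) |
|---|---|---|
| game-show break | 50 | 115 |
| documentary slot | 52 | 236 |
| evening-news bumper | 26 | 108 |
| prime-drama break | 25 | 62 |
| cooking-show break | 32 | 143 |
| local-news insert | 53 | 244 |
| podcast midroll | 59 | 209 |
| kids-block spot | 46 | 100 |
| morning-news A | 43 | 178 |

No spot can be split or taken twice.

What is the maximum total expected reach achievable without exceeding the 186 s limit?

801

Taking the top-ratio spots first gives documentary slot + evening-news bumper + cooking-show break + local-news insert for 731 (163 s).
Dropping evening-news bumper frees 26 s; slotting in morning-news A (43 s) lifts the total to 801 at 180 s.
Nothing else within 186 s beats 801.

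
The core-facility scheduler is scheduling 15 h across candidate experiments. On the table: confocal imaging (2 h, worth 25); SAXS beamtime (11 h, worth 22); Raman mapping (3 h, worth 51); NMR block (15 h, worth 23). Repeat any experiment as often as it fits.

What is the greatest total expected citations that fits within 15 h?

255

Best packing: 5×Raman mapping — 15 h, 255 total.
Every other selection either busts 15 h or fails to beat 255.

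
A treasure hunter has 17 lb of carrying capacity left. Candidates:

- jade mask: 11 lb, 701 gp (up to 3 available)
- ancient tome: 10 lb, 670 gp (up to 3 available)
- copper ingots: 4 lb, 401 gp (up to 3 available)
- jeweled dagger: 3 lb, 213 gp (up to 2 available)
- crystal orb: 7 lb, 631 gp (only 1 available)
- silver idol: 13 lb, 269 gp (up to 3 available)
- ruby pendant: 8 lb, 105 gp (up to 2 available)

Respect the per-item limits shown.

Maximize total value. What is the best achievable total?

By value per lb: copper ingots 100.25, crystal orb 90.14, jeweled dagger 71.00 lead.
Taking the top-ratio items first gives 3×copper ingots + jeweled dagger for 1416 (15 lb).
Dropping 2×copper ingots frees 8 lb; slotting in jeweled dagger + crystal orb (10 lb) lifts the total to 1458 at 17 lb.
Nothing else within 17 lb beats 1458.

1458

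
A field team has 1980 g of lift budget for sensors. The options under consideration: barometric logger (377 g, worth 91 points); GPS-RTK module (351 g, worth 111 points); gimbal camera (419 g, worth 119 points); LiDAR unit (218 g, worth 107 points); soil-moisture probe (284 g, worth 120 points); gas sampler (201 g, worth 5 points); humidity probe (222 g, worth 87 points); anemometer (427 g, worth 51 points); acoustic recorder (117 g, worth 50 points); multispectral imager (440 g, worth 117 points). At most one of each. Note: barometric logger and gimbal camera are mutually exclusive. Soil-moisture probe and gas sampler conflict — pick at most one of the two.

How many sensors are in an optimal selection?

6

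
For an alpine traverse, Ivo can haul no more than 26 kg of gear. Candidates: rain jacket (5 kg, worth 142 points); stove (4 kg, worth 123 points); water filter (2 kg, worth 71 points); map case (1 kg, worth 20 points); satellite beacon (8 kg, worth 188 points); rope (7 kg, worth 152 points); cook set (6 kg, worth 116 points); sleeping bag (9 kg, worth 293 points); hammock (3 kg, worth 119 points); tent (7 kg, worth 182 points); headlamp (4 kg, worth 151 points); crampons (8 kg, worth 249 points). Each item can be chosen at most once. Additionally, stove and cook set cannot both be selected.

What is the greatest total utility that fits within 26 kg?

883

Ranking by ratio (utility/kg): hammock 39.67, headlamp 37.75, water filter 35.50.
Best packing: water filter + sleeping bag + hammock + headlamp + crampons — 26 kg, 883 total.
No other feasible combination exceeds 883.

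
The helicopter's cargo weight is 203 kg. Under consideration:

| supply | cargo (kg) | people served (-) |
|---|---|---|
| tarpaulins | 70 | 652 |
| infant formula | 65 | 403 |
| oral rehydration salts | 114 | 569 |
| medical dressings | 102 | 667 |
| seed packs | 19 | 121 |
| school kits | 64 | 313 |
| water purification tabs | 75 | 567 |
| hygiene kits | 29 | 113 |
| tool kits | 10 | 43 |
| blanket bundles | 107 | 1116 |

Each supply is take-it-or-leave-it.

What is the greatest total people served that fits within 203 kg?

1889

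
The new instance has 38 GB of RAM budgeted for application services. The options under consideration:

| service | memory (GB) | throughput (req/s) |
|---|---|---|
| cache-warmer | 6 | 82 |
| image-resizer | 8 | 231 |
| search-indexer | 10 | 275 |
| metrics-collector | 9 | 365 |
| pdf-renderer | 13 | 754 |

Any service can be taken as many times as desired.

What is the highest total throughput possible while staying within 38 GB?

Ranking by ratio (throughput/GB): pdf-renderer 58.00, metrics-collector 40.56, image-resizer 28.88.
Metrics-collector + 2×pdf-renderer uses 35 of the 38 GB and totals 1873.

1873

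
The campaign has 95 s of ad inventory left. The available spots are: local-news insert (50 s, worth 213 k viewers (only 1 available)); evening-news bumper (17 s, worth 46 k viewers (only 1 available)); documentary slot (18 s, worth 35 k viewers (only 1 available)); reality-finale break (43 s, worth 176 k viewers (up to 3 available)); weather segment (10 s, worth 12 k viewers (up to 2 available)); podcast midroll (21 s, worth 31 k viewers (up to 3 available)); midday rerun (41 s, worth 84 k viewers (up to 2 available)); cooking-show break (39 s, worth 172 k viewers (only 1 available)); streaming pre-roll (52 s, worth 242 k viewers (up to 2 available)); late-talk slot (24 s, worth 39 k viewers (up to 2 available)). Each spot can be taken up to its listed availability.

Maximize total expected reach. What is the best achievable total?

Density check — streaming pre-roll 4.65, cooking-show break 4.41, local-news insert 4.26, reality-finale break 4.09 are the best per s.
Greedy by ratio would take cooking-show break + streaming pre-roll: 91 s used, total 414.
The 39 s tied up in cooking-show break is better spent on reality-finale break — total rises to 418 (95 s).

418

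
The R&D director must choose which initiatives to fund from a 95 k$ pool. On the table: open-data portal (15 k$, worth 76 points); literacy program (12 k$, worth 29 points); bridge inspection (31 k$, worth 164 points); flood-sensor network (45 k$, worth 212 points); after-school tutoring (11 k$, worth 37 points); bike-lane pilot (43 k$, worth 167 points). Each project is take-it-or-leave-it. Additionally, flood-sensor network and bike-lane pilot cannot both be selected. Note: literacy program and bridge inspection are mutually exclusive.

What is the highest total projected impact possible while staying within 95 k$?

452

Density check — bridge inspection 5.29, open-data portal 5.07, flood-sensor network 4.71, bike-lane pilot 3.88 are the best per k$.
Best packing: open-data portal + bridge inspection + flood-sensor network — 91 k$, 452 total.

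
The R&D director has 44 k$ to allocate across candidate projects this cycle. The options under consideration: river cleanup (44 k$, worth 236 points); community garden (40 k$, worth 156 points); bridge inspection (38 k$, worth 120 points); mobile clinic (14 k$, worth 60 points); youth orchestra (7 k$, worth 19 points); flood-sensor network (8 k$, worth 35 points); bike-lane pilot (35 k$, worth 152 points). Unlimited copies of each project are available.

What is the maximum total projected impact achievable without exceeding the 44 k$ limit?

236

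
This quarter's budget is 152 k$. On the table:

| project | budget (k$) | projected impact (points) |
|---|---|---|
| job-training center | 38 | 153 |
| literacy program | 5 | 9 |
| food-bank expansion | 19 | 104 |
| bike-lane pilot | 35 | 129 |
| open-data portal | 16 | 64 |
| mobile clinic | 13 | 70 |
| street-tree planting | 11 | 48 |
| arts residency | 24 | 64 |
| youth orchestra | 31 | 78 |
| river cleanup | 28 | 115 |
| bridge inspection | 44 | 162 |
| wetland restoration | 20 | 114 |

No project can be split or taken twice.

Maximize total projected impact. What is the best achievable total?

682

By projected impact per k$: wetland restoration 5.70, food-bank expansion 5.47, mobile clinic 5.38 lead.
A density-first pass picks job-training center + literacy program + food-bank expansion + open-data portal + mobile clinic + street-tree planting + river cleanup + wetland restoration — 677 at 150 k$.
Replace literacy program and river cleanup with bike-lane pilot: the trade gains 5 net, giving 682 at 152 k$.
Runner-up job-training center + literacy program + food-bank expansion + open-data portal + mobile clinic + street-tree planting + river cleanup + wetland restoration tops out at 677.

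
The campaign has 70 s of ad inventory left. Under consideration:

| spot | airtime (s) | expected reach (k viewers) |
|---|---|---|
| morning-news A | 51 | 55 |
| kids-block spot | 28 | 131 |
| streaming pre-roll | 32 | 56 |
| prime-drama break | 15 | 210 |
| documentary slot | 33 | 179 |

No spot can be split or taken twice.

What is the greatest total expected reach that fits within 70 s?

389

Prime-drama break + documentary slot uses 48 of the 70 s and totals 389.
Next best is kids-block spot + prime-drama break at 341 (43 s) — short by 48.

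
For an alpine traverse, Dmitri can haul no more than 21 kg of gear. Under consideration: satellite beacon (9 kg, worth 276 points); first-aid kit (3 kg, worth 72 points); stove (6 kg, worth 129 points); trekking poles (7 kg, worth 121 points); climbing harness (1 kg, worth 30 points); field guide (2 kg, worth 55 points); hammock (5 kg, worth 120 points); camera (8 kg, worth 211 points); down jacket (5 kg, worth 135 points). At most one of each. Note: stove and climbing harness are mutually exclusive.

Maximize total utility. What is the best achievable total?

589

Greedy by ratio would take satellite beacon + first-aid kit + climbing harness + field guide + down jacket: 20 kg used, total 568.
Dropping field guide and down jacket frees 7 kg; slotting in camera (8 kg) lifts the total to 589 at 21 kg.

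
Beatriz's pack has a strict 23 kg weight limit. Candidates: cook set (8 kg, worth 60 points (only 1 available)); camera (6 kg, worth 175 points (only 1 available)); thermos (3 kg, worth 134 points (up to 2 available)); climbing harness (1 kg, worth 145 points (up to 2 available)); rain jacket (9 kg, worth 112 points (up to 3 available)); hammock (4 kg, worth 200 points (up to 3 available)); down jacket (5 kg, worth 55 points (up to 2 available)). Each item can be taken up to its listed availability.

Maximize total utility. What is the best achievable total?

Density check — climbing harness 145.00, hammock 50.00, thermos 44.67, camera 29.17 are the best per kg.
Filling by ratio: 2×thermos + 2×climbing harness + 3×hammock for 1158, with 3 kg left unused.
Replace thermos with camera: the trade gains 41 net, giving 1199 at 23 kg.
Nothing else within 23 kg beats 1199.

1199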